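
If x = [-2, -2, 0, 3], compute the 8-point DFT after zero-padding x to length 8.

Original 4-point DFT: [-1, -2+5i, -3, -2-5i]
Zero-padded 8-point DFT provides frequency interpolation.

DFT_8([x, 0, ...]) = [-1, -5.5355-0.7071i, -2+5i, 1.5355-0.7071i, -3, 1.5355+0.7071i, -2-5i, -5.5355+0.7071i]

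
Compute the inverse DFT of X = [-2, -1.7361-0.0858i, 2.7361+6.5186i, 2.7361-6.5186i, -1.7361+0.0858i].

x[n] = (1/5) Σ(k=0 to 4) X[k] · e^(2πikn/5)

Computing each x[n]:
x[0] = 0
x[1] = -3
x[2] = 3
x[3] = -2
x[4] = 0

x = [0, -3, 3, -2, 0]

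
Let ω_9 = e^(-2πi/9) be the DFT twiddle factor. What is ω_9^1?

ω_9^1 = e^(-2πi·1/9)
= cos(-2π·1/9) + i·sin(-2π·1/9)
= cos(-2π/9) + i·sin(-2π/9)

ω_9^1 = cos(-2π/9) + i·sin(-2π/9) = 0.7660-0.6428i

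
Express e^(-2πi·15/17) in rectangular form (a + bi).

ω_17^15 = e^(-2πi·15/17)
= cos(-2π·15/17) + i·sin(-2π·15/17)
= cos(-30π/17) + i·sin(-30π/17)

ω_17^15 = cos(-30π/17) + i·sin(-30π/17) = 0.7390+0.6737i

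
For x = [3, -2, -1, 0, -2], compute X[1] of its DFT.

X[1] = Σ(n=0 to 4) x[n] · ω_5^(1n) where ω_5 = e^(-2πi/5)
= (3)·ω_5^0 + (-2)·ω_5^1 + (-1)·ω_5^2 + (0)·ω_5^3 + (-2)·ω_5^4

X[1] = 2.5729+0.5878i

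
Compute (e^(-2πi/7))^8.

Since ω_7^7 = 1, powers reduce modulo 7.
8 mod 7 = 1
So ω_7^8 = ω_7^1 = e^(-2πi·1/7)

ω_7^8 = ω_7^1 = 0.6235-0.7818i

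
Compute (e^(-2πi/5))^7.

Since ω_5^5 = 1, powers reduce modulo 5.
7 mod 5 = 2
So ω_5^7 = ω_5^2 = e^(-2πi·2/5)

ω_5^7 = ω_5^2 = -0.8090-0.5878i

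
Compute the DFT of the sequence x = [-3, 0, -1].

X[k] = Σ(n=0 to 2) x[n] · ω_3^(nk)
where ω_3 = e^(-2πi/3)

Computing each X[k]:
X[0] = -4
X[1] = -2.5000-0.8660i
X[2] = -2.5000+0.8660i

X = [-4, -2.5000-0.8660i, -2.5000+0.8660i]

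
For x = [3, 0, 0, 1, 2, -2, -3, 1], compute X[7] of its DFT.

X[7] = Σ(n=0 to 7) x[n] · ω_8^(7n) where ω_8 = e^(-2πi/8)
= (3)·ω_8^0 + (0)·ω_8^7 + (0)·ω_8^14 + (1)·ω_8^21 + (2)·ω_8^28 + (-2)·ω_8^35 + (-3)·ω_8^42 + (1)·ω_8^49

X[7] = 2.4142+4.4142i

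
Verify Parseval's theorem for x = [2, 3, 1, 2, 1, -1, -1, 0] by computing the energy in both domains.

Time domain:
Σ|x[n]|² = |2|² + |3|² + |1|² + |2|² + |1|² + |-1|² + |-1|² + |0|² = 21.0000

Frequency domain:
(1/8)Σ|X[k]|² = (1/8)(|7|² + |2.4142-6.2426i|² + |3|² + |-0.4142-2.2426i|² + |-1|² + |-0.4142+2.2426i|² + |3|² + |2.4142+6.2426i|²) = (1/8)·168.0000 = 21.0000

Both sides agree, confirming Parseval's theorem.

Σ|x[n]|² = (1/N)Σ|X[k]|² = 21.0000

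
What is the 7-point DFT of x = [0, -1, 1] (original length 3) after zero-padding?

Original 3-point DFT: [0, 1.7321i, -1.7321i]
Zero-padded 7-point DFT provides frequency interpolation.

DFT_7([x, 0, ...]) = [0, -0.8460-0.1931i, -0.6784+1.4088i, 1.5245+1.2157i, 1.5245-1.2157i, -0.6784-1.4088i, -0.8460+0.1931i]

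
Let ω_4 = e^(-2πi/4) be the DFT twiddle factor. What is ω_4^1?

ω_4^1 = e^(-2πi·1/4)
= cos(-2π·1/4) + i·sin(-2π·1/4)
= cos(-2π/4) + i·sin(-2π/4)

ω_4^1 = cos(-2π/4) + i·sin(-2π/4) = -1i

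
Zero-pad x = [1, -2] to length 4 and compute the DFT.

Original 2-point DFT: [-1, 3]
Zero-padded 4-point DFT provides frequency interpolation.

DFT_4([x, 0, ...]) = [-1, 1+2i, 3, 1-2i]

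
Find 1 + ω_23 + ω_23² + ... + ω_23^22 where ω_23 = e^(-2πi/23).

Sum of all nth roots of unity equals 0 for n > 1 (geometric series with r ≠ 1).

0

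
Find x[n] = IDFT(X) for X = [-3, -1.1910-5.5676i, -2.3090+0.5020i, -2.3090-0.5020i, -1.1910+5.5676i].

x[n] = (1/5) Σ(k=0 to 4) X[k] · e^(2πikn/5)

Computing each x[n]:
x[0] = -2
x[1] = 2
x[2] = 1
x[3] = -2
x[4] = -2

x = [-2, 2, 1, -2, -2]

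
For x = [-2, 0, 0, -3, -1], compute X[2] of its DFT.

X[2] = Σ(n=0 to 4) x[n] · ω_5^(2n) where ω_5 = e^(-2πi/5)
= (-2)·ω_5^0 + (0)·ω_5^2 + (0)·ω_5^4 + (-3)·ω_5^6 + (-1)·ω_5^8

X[2] = -2.1180+2.2654i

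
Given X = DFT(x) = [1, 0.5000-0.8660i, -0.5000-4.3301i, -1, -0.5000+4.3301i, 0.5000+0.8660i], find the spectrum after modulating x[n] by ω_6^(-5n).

Modulation property: DFT(ω_6^(-5n)·x[n]) = X[(k-5) mod 6], so circularly shift X by 5 positions.

X[k-5] = [0.5000-0.8660i, -0.5000-4.3301i, -1, -0.5000+4.3301i, 0.5000+0.8660i, 1]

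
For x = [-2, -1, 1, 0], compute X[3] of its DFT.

X[3] = Σ(n=0 to 3) x[n] · ω_4^(3n) where ω_4 = e^(-2πi/4)
= (-2)·ω_4^0 + (-1)·ω_4^3 + (1)·ω_4^6 + (0)·ω_4^9

X[3] = -3-1i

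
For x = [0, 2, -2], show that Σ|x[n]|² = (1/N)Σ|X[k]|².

Time domain:
Σ|x[n]|² = |0|² + |2|² + |-2|² = 8.0000

Frequency domain:
(1/3)Σ|X[k]|² = (1/3)(|0|² + |-3.4641i|² + |3.4641i|²) = (1/3)·24.0000 = 8.0000

Both sides agree, confirming Parseval's theorem.

Σ|x[n]|² = (1/N)Σ|X[k]|² = 8.0000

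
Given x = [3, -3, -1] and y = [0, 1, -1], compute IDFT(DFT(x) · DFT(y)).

(x ⊛ y)[n] = Σ(m=0 to 2) x[m] · y[(n-m) mod 3]

Computing each output sample:
(x ⊛ y)[0] = 2
(x ⊛ y)[1] = 4
(x ⊛ y)[2] = -6

x ⊛ y = [2, 4, -6]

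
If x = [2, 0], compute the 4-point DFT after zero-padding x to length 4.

Original 2-point DFT: [2, 2]
Zero-padded 4-point DFT provides frequency interpolation.

DFT_4([x, 0, ...]) = [2, 2, 2, 2]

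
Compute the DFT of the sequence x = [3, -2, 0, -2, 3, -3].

X[k] = Σ(n=0 to 5) x[n] · ω_6^(nk)
where ω_6 = e^(-2πi/6)

Computing each X[k]:
X[0] = -1
X[1] = 1.0000+1.7321i
X[2] = 2.0000-3.4641i
X[3] = 13
X[4] = 2.0000+3.4641i
X[5] = 1.0000-1.7321i

X = [-1, 1.0000+1.7321i, 2.0000-3.4641i, 13, 2.0000+3.4641i, 1.0000-1.7321i]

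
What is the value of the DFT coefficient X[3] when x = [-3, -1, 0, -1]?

X[3] = Σ(n=0 to 3) x[n] · ω_4^(3n) where ω_4 = e^(-2πi/4)
= (-3)·ω_4^0 + (-1)·ω_4^3 + (0)·ω_4^6 + (-1)·ω_4^9

X[3] = -3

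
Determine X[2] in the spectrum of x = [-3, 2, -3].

X[2] = Σ(n=0 to 2) x[n] · ω_3^(2n) where ω_3 = e^(-2πi/3)
= (-3)·ω_3^0 + (2)·ω_3^2 + (-3)·ω_3^4

X[2] = -2.5000+4.3301i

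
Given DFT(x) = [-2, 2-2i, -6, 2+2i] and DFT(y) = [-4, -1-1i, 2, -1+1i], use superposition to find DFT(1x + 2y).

By linearity: DFT(1x + 2y) = 1·DFT(x) + 2·DFT(y)
= 1·[-2, 2-2i, -6, 2+2i] + 2·[-4, -1-1i, 2, -1+1i]

Computing element-wise:
Z[0] = 1·(-2) + 2·(-4) = -10
Z[1] = 1·(2-2i) + 2·(-1-1i) = -4i
Z[2] = 1·(-6) + 2·(2) = -2
Z[3] = 1·(2+2i) + 2·(-1+1i) = 4i

DFT(1x + 2y) = 1·X + 2·Y = [-10, -4i, -2, 4i]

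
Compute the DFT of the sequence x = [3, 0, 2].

X[k] = Σ(n=0 to 2) x[n] · ω_3^(nk)
where ω_3 = e^(-2πi/3)

Computing each X[k]:
X[0] = 5
X[1] = 2.0000+1.7321i
X[2] = 2.0000-1.7321i

X = [5, 2.0000+1.7321i, 2.0000-1.7321i]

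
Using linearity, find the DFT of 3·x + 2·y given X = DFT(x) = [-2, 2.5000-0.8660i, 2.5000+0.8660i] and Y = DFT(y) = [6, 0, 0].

By linearity: DFT(3x + 2y) = 3·DFT(x) + 2·DFT(y)
= 3·[-2, 2.5000-0.8660i, 2.5000+0.8660i] + 2·[6, 0, 0]

Computing element-wise:
Z[0] = 3·(-2) + 2·(6) = 6
Z[1] = 3·(2.5000-0.8660i) + 2·(0) = 7.5000-2.5980i
Z[2] = 3·(2.5000+0.8660i) + 2·(0) = 7.5000+2.5980i

DFT(3x + 2y) = 3·X + 2·Y = [6, 7.5000-2.5980i, 7.5000+2.5980i]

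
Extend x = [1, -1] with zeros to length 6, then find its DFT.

Original 2-point DFT: [0, 2]
Zero-padded 6-point DFT provides frequency interpolation.

DFT_6([x, 0, ...]) = [0, 0.5000+0.8660i, 1.5000+0.8660i, 2, 1.5000-0.8660i, 0.5000-0.8660i]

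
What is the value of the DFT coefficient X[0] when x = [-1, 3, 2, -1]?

X[0] = Σ(n=0 to 3) x[n] · ω_4^0 = Σ x[n]
= (-1) + (3) + (2) + (-1)

X[0] = 3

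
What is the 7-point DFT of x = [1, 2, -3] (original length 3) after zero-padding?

Original 3-point DFT: [0, 1.5000-4.3301i, 1.5000+4.3301i]
Zero-padded 7-point DFT provides frequency interpolation.

DFT_7([x, 0, ...]) = [0, 2.9145+1.3611i, 3.2579-3.2515i, -2.6724-3.2133i, -2.6724+3.2133i, 3.2579+3.2515i, 2.9145-1.3611i]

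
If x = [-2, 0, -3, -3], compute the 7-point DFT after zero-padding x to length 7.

Original 4-point DFT: [-8, 1-3i, -2, 1+3i]
Zero-padded 7-point DFT provides frequency interpolation.

DFT_7([x, 0, ...]) = [-8, 1.3705+4.2264i, -1.1676-3.6471i, -3.2029+0.5793i, -3.2029-0.5793i, -1.1676+3.6471i, 1.3705-4.2264i]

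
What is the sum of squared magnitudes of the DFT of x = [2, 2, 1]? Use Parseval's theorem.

Parseval: Σ|x[n]|² = (1/N)Σ|X[k]|², so Σ|X[k]|² = N·Σ|x[n]|² = 3·9.0000

Σ|X[k]|² = N·Σ|x[n]|² = 3·9.0000 = 27.0000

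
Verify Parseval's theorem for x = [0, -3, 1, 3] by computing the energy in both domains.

Time domain:
Σ|x[n]|² = |0|² + |-3|² + |1|² + |3|² = 19.0000

Frequency domain:
(1/4)Σ|X[k]|² = (1/4)(|1|² + |-1+6i|² + |1|² + |-1-6i|²) = (1/4)·76.0000 = 19.0000

Both sides agree, confirming Parseval's theorem.

Σ|x[n]|² = (1/N)Σ|X[k]|² = 19.0000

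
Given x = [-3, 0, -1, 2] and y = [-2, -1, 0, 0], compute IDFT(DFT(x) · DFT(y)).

(x ⊛ y)[n] = Σ(m=0 to 3) x[m] · y[(n-m) mod 4]

Computing each output sample:
(x ⊛ y)[0] = 4
(x ⊛ y)[1] = 3
(x ⊛ y)[2] = 2
(x ⊛ y)[3] = -3

x ⊛ y = [4, 3, 2, -3]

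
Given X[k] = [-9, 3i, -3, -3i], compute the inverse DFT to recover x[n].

x[n] = (1/4) Σ(k=0 to 3) X[k] · e^(2πikn/4)

Computing each x[n]:
x[0] = -3
x[1] = -3
x[2] = -3
x[3] = 0

x = [-3, -3, -3, 0]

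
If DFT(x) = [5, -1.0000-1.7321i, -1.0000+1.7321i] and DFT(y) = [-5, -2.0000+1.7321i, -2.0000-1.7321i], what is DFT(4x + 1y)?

By linearity: DFT(4x + 1y) = 4·DFT(x) + 1·DFT(y)
= 4·[5, -1.0000-1.7321i, -1.0000+1.7321i] + 1·[-5, -2.0000+1.7321i, -2.0000-1.7321i]

Computing element-wise:
Z[0] = 4·(5) + 1·(-5) = 15
Z[1] = 4·(-1.0000-1.7321i) + 1·(-2.0000+1.7321i) = -6.0000-5.1963i
Z[2] = 4·(-1.0000+1.7321i) + 1·(-2.0000-1.7321i) = -6.0000+5.1963i

DFT(4x + 1y) = 4·X + 1·Y = [15, -6.0000-5.1963i, -6.0000+5.1963i]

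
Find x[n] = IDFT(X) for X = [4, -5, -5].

x[n] = (1/3) Σ(k=0 to 2) X[k] · e^(2πikn/3)

Computing each x[n]:
x[0] = -2
x[1] = 3
x[2] = 3

x = [-2, 3, 3]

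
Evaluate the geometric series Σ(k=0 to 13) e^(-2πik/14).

Sum of all nth roots of unity equals 0 for n > 1 (geometric series with r ≠ 1).

0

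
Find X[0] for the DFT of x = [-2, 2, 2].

X[0] = Σ(n=0 to 2) x[n] · ω_3^0 = Σ x[n]
= (-2) + (2) + (2)

X[0] = 2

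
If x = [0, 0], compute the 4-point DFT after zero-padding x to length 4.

Original 2-point DFT: [0, 0]
Zero-padded 4-point DFT provides frequency interpolation.

DFT_4([x, 0, ...]) = [0, 0, 0, 0]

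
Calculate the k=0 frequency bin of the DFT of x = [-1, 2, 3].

X[0] = Σ(n=0 to 2) x[n] · ω_3^0 = Σ x[n]
= (-1) + (2) + (3)

X[0] = 4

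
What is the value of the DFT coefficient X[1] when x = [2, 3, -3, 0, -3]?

X[1] = Σ(n=0 to 4) x[n] · ω_5^(1n) where ω_5 = e^(-2πi/5)
= (2)·ω_5^0 + (3)·ω_5^1 + (-3)·ω_5^2 + (0)·ω_5^3 + (-3)·ω_5^4

X[1] = 4.4271-3.9430i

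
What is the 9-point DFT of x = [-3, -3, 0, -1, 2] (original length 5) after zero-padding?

Original 5-point DFT: [-5, -2.5000+4.1675i, -2.5000+3.8900i, -2.5000-3.8900i, -2.5000-4.1675i]
Zero-padded 9-point DFT provides frequency interpolation.

DFT_9([x, 0, ...]) = [-5, -6.6775+2.1103i, -1.4889+3.3740i, -3.5000+0.8660i, 0.6664+3.8617i, 0.6664-3.8617i, -3.5000-0.8660i, -1.4889-3.3740i, -6.6775-2.1103i]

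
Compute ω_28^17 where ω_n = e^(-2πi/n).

ω_28^17 = e^(-2πi·17/28)
= cos(-2π·17/28) + i·sin(-2π·17/28)
= cos(-34π/28) + i·sin(-34π/28)

ω_28^17 = cos(-34π/28) + i·sin(-34π/28) = -0.7818+0.6235i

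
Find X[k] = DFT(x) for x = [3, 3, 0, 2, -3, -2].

X[k] = Σ(n=0 to 5) x[n] · ω_6^(nk)
where ω_6 = e^(-2πi/6)

Computing each X[k]:
X[0] = 3
X[1] = 3.0000-6.9282i
X[2] = 6.0000-1.7321i
X[3] = -3
X[4] = 6.0000+1.7321i
X[5] = 3.0000+6.9282i

X = [3, 3.0000-6.9282i, 6.0000-1.7321i, -3, 6.0000+1.7321i, 3.0000+6.9282i]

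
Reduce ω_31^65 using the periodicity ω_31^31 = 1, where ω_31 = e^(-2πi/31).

Since ω_31^31 = 1, powers reduce modulo 31.
65 mod 31 = 3
So ω_31^65 = ω_31^3 = e^(-2πi·3/31)

ω_31^65 = ω_31^3 = 0.8208-0.5713i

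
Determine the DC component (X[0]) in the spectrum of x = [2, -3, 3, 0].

X[0] = Σ(n=0 to 3) x[n] · ω_4^0 = Σ x[n]
= (2) + (-3) + (3) + (0)

X[0] = 2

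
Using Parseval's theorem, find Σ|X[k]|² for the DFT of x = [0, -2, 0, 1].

Parseval: Σ|x[n]|² = (1/N)Σ|X[k]|², so Σ|X[k]|² = N·Σ|x[n]|² = 4·5.0000

Σ|X[k]|² = N·Σ|x[n]|² = 4·5.0000 = 20.0000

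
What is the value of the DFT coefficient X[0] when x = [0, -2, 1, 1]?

X[0] = Σ(n=0 to 3) x[n] · ω_4^0 = Σ x[n]
= (0) + (-2) + (1) + (1)

X[0] = 0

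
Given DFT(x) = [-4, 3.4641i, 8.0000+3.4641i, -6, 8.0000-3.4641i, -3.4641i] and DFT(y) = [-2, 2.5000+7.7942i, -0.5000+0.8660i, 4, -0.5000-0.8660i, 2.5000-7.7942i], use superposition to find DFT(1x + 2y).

By linearity: DFT(1x + 2y) = 1·DFT(x) + 2·DFT(y)
= 1·[-4, 3.4641i, 8.0000+3.4641i, -6, 8.0000-3.4641i, -3.4641i] + 2·[-2, 2.5000+7.7942i, -0.5000+0.8660i, 4, -0.5000-0.8660i, 2.5000-7.7942i]

Computing element-wise:
Z[0] = 1·(-4) + 2·(-2) = -8
Z[1] = 1·(3.4641i) + 2·(2.5000+7.7942i) = 5.0000+19.0525i
Z[2] = 1·(8.0000+3.4641i) + 2·(-0.5000+0.8660i) = 7.0000+5.1961i
Z[3] = 1·(-6) + 2·(4) = 2
Z[4] = 1·(8.0000-3.4641i) + 2·(-0.5000-0.8660i) = 7.0000-5.1961i
Z[5] = 1·(-3.4641i) + 2·(2.5000-7.7942i) = 5.0000-19.0525i

DFT(1x + 2y) = 1·X + 2·Y = [-8, 5.0000+19.0525i, 7.0000+5.1961i, 2, 7.0000-5.1961i, 5.0000-19.0525i]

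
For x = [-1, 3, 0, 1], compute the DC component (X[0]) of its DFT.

X[0] = Σ(n=0 to 3) x[n] · ω_4^0 = Σ x[n]
= (-1) + (3) + (0) + (1)

X[0] = 3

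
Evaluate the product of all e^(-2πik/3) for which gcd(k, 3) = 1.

The primitive 3rd roots of unity are ω_3^k for k coprime to 3: k ∈ {1, 2}
Their product equals the constant term of the cyclotomic polynomial Φ_3(x) up to sign.
For n ≥ 3, the product of all primitive nth roots of unity is 1. (For n=1 it is 1; for n=2 it is -1.)

1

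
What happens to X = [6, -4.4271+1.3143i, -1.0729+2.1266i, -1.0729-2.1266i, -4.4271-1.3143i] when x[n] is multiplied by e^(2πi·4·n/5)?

Modulation property: DFT(ω_5^(-4n)·x[n]) = X[(k-4) mod 5], so circularly shift X by 4 positions.

X[k-4] = [-4.4271+1.3143i, -1.0729+2.1266i, -1.0729-2.1266i, -4.4271-1.3143i, 6]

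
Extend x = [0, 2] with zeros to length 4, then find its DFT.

Original 2-point DFT: [2, -2]
Zero-padded 4-point DFT provides frequency interpolation.

DFT_4([x, 0, ...]) = [2, -2i, -2, 2i]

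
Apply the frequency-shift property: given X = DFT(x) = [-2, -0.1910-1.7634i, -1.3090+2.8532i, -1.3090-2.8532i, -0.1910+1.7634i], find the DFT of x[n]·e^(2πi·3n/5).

Modulation property: DFT(ω_5^(-3n)·x[n]) = X[(k-3) mod 5], so circularly shift X by 3 positions.

X[k-3] = [-1.3090+2.8532i, -1.3090-2.8532i, -0.1910+1.7634i, -2, -0.1910-1.7634i]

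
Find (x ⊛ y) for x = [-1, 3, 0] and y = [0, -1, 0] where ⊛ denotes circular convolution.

(x ⊛ y)[n] = Σ(m=0 to 2) x[m] · y[(n-m) mod 3]

Computing each output sample:
(x ⊛ y)[0] = 0
(x ⊛ y)[1] = 1
(x ⊛ y)[2] = -3

x ⊛ y = [0, 1, -3]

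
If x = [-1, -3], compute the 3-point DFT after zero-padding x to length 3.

Original 2-point DFT: [-4, 2]
Zero-padded 3-point DFT provides frequency interpolation.

DFT_3([x, 0, ...]) = [-4, 0.5000+2.5981i, 0.5000-2.5981i]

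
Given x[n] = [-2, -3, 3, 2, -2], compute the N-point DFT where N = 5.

X[k] = Σ(n=0 to 4) x[n] · ω_5^(nk)
where ω_5 = e^(-2πi/5)

Computing each X[k]:
X[0] = -2
X[1] = -7.5902+0.3633i
X[2] = 3.5902+1.5388i
X[3] = 3.5902-1.5388i
X[4] = -7.5902-0.3633i

X = [-2, -7.5902+0.3633i, 3.5902+1.5388i, 3.5902-1.5388i, -7.5902-0.3633i]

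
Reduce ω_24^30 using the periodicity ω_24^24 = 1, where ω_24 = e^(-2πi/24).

Since ω_24^24 = 1, powers reduce modulo 24.
30 mod 24 = 6
So ω_24^30 = ω_24^6 = e^(-2πi·6/24)

ω_24^30 = ω_24^6 = -1i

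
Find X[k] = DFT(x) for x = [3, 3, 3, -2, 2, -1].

X[k] = Σ(n=0 to 5) x[n] · ω_6^(nk)
where ω_6 = e^(-2πi/6)

Computing each X[k]:
X[0] = 8
X[1] = 3.5000-4.3301i
X[2] = -2.5000-2.5981i
X[3] = 8
X[4] = -2.5000+2.5981i
X[5] = 3.5000+4.3301i

X = [8, 3.5000-4.3301i, -2.5000-2.5981i, 8, -2.5000+2.5981i, 3.5000+4.3301i]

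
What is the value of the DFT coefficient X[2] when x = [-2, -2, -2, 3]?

X[2] = Σ(n=0 to 3) x[n] · ω_4^(2n) where ω_4 = e^(-2πi/4)
= (-2)·ω_4^0 + (-2)·ω_4^2 + (-2)·ω_4^4 + (3)·ω_4^6

X[2] = -5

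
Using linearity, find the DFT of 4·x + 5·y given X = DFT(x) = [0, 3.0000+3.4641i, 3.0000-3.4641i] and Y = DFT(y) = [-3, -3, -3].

By linearity: DFT(4x + 5y) = 4·DFT(x) + 5·DFT(y)
= 4·[0, 3.0000+3.4641i, 3.0000-3.4641i] + 5·[-3, -3, -3]

Computing element-wise:
Z[0] = 4·(0) + 5·(-3) = -15
Z[1] = 4·(3.0000+3.4641i) + 5·(-3) = -3.0000+13.8564i
Z[2] = 4·(3.0000-3.4641i) + 5·(-3) = -3.0000-13.8564i

DFT(4x + 5y) = 4·X + 5·Y = [-15, -3.0000+13.8564i, -3.0000-13.8564i]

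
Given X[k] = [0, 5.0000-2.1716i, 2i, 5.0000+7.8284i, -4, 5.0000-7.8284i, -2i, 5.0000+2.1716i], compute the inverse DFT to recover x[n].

x[n] = (1/8) Σ(k=0 to 7) X[k] · e^(2πikn/8)

Computing each x[n]:
x[0] = 2
x[1] = -1
x[2] = 2
x[3] = 0
x[4] = -3
x[5] = 1
x[6] = -3
x[7] = 2

x = [2, -1, 2, 0, -3, 1, -3, 2]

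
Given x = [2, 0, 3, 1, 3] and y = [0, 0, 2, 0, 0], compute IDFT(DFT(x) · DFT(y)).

(x ⊛ y)[n] = Σ(m=0 to 4) x[m] · y[(n-m) mod 5]

Computing each output sample:
(x ⊛ y)[0] = 2
(x ⊛ y)[1] = 6
(x ⊛ y)[2] = 4
(x ⊛ y)[3] = 0
(x ⊛ y)[4] = 6

x ⊛ y = [2, 6, 4, 0, 6]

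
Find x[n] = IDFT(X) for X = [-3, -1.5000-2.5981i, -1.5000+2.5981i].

x[n] = (1/3) Σ(k=0 to 2) X[k] · e^(2πikn/3)

Computing each x[n]:
x[0] = -2
x[1] = 1
x[2] = -2

x = [-2, 1, -2]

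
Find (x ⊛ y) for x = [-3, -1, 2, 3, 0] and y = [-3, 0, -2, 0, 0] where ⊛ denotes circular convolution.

(x ⊛ y)[n] = Σ(m=0 to 4) x[m] · y[(n-m) mod 5]

Computing each output sample:
(x ⊛ y)[0] = 3
(x ⊛ y)[1] = 3
(x ⊛ y)[2] = 0
(x ⊛ y)[3] = -7
(x ⊛ y)[4] = -4

x ⊛ y = [3, 3, 0, -7, -4]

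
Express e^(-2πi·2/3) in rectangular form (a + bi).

ω_3^2 = e^(-2πi·2/3)
= cos(-2π·2/3) + i·sin(-2π·2/3)
= cos(-4π/3) + i·sin(-4π/3)

ω_3^2 = cos(-4π/3) + i·sin(-4π/3) = -0.5000+0.8660i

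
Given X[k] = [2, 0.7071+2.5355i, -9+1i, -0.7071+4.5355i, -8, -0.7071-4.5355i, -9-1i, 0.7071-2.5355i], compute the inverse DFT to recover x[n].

x[n] = (1/8) Σ(k=0 to 7) X[k] · e^(2πikn/8)

Computing each x[n]:
x[0] = -3
x[1] = 0
x[2] = 2
x[3] = 0
x[4] = -3
x[5] = 2
x[6] = 1
x[7] = 3

x = [-3, 0, 2, 0, -3, 2, 1, 3]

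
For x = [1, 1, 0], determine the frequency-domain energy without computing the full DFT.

Parseval: Σ|x[n]|² = (1/N)Σ|X[k]|², so Σ|X[k]|² = N·Σ|x[n]|² = 3·2.0000

Σ|X[k]|² = N·Σ|x[n]|² = 3·2.0000 = 6.0000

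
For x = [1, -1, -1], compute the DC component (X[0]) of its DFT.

X[0] = Σ(n=0 to 2) x[n] · ω_3^0 = Σ x[n]
= (1) + (-1) + (-1)

X[0] = -1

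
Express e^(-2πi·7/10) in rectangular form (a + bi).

ω_10^7 = e^(-2πi·7/10)
= cos(-2π·7/10) + i·sin(-2π·7/10)
= cos(-14π/10) + i·sin(-14π/10)

ω_10^7 = cos(-14π/10) + i·sin(-14π/10) = -0.3090+0.9511i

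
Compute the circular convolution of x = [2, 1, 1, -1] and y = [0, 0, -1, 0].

(x ⊛ y)[n] = Σ(m=0 to 3) x[m] · y[(n-m) mod 4]

Computing each output sample:
(x ⊛ y)[0] = -1
(x ⊛ y)[1] = 1
(x ⊛ y)[2] = -2
(x ⊛ y)[3] = -1

x ⊛ y = [-1, 1, -2, -1]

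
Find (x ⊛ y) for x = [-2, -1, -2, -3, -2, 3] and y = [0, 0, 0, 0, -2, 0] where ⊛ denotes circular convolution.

(x ⊛ y)[n] = Σ(m=0 to 5) x[m] · y[(n-m) mod 6]

Computing each output sample:
(x ⊛ y)[0] = 4
(x ⊛ y)[1] = 6
(x ⊛ y)[2] = 4
(x ⊛ y)[3] = -6
(x ⊛ y)[4] = 4
(x ⊛ y)[5] = 2

x ⊛ y = [4, 6, 4, -6, 4, 2]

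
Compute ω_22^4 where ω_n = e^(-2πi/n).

ω_22^4 = e^(-2πi·4/22)
= cos(-2π·4/22) + i·sin(-2π·4/22)
= cos(-8π/22) + i·sin(-8π/22)

ω_22^4 = cos(-8π/22) + i·sin(-8π/22) = 0.4154-0.9096i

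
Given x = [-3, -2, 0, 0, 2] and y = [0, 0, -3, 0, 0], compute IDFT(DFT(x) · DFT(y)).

(x ⊛ y)[n] = Σ(m=0 to 4) x[m] · y[(n-m) mod 5]

Computing each output sample:
(x ⊛ y)[0] = 0
(x ⊛ y)[1] = -6
(x ⊛ y)[2] = 9
(x ⊛ y)[3] = 6
(x ⊛ y)[4] = 0

x ⊛ y = [0, -6, 9, 6, 0]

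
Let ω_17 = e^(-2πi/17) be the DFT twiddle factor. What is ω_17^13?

ω_17^13 = e^(-2πi·13/17)
= cos(-2π·13/17) + i·sin(-2π·13/17)
= cos(-26π/17) + i·sin(-26π/17)

ω_17^13 = cos(-26π/17) + i·sin(-26π/17) = 0.0923+0.9957i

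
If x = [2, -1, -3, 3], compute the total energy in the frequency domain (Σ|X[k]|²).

Parseval: Σ|x[n]|² = (1/N)Σ|X[k]|², so Σ|X[k]|² = N·Σ|x[n]|² = 4·23.0000

Σ|X[k]|² = N·Σ|x[n]|² = 4·23.0000 = 92.0000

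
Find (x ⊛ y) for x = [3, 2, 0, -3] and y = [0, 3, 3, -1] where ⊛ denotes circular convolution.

(x ⊛ y)[n] = Σ(m=0 to 3) x[m] · y[(n-m) mod 4]

Computing each output sample:
(x ⊛ y)[0] = -11
(x ⊛ y)[1] = 0
(x ⊛ y)[2] = 18
(x ⊛ y)[3] = 3

x ⊛ y = [-11, 0, 18, 3]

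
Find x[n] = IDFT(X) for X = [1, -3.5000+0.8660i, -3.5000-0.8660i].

x[n] = (1/3) Σ(k=0 to 2) X[k] · e^(2πikn/3)

Computing each x[n]:
x[0] = -2
x[1] = 1
x[2] = 2

x = [-2, 1, 2]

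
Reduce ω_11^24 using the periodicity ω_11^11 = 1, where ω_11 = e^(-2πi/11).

Since ω_11^11 = 1, powers reduce modulo 11.
24 mod 11 = 2
So ω_11^24 = ω_11^2 = e^(-2πi·2/11)

ω_11^24 = ω_11^2 = 0.4154-0.9096i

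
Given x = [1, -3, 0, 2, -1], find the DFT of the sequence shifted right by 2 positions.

Time shift by 2: X_shifted[k] = ω_5^(2k) · X[k]
Shifted x = [2, -1, 1, -3, 0]

DFT(x[n-2]) = [-1, 3.3090-1.4001i, 2.1910+4.3920i, 2.1910-4.3920i, 3.3090+1.4001i]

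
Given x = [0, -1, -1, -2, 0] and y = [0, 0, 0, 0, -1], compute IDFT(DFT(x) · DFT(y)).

(x ⊛ y)[n] = Σ(m=0 to 4) x[m] · y[(n-m) mod 5]

Computing each output sample:
(x ⊛ y)[0] = 1
(x ⊛ y)[1] = 1
(x ⊛ y)[2] = 2
(x ⊛ y)[3] = 0
(x ⊛ y)[4] = 0

x ⊛ y = [1, 1, 2, 0, 0]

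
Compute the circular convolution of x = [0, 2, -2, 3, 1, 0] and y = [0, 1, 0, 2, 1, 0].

(x ⊛ y)[n] = Σ(m=0 to 5) x[m] · y[(n-m) mod 6]

Computing each output sample:
(x ⊛ y)[0] = 4
(x ⊛ y)[1] = 5
(x ⊛ y)[2] = 3
(x ⊛ y)[3] = -2
(x ⊛ y)[4] = 7
(x ⊛ y)[5] = -1

x ⊛ y = [4, 5, 3, -2, 7, -1]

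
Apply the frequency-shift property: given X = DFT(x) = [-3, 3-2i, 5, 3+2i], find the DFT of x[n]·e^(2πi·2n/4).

Modulation property: DFT(ω_4^(-2n)·x[n]) = X[(k-2) mod 4], so circularly shift X by 2 positions.

X[k-2] = [5, 3+2i, -3, 3-2i]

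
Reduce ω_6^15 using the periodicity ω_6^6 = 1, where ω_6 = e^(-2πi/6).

Since ω_6^6 = 1, powers reduce modulo 6.
15 mod 6 = 3
So ω_6^15 = ω_6^3 = e^(-2πi·3/6)

ω_6^15 = ω_6^3 = -1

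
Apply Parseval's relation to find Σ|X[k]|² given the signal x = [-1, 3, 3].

Parseval: Σ|x[n]|² = (1/N)Σ|X[k]|², so Σ|X[k]|² = N·Σ|x[n]|² = 3·19.0000

Σ|X[k]|² = N·Σ|x[n]|² = 3·19.0000 = 57.0000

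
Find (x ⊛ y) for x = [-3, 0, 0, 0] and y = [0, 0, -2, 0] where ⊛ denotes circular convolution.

(x ⊛ y)[n] = Σ(m=0 to 3) x[m] · y[(n-m) mod 4]

Computing each output sample:
(x ⊛ y)[0] = 0
(x ⊛ y)[1] = 0
(x ⊛ y)[2] = 6
(x ⊛ y)[3] = 0

x ⊛ y = [0, 0, 6, 0]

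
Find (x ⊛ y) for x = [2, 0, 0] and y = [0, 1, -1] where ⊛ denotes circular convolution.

(x ⊛ y)[n] = Σ(m=0 to 2) x[m] · y[(n-m) mod 3]

Computing each output sample:
(x ⊛ y)[0] = 0
(x ⊛ y)[1] = 2
(x ⊛ y)[2] = -2

x ⊛ y = [0, 2, -2]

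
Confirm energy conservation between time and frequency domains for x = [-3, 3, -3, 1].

Time domain:
Σ|x[n]|² = |-3|² + |3|² + |-3|² + |1|² = 28.0000

Frequency domain:
(1/4)Σ|X[k]|² = (1/4)(|-2|² + |-2i|² + |-10|² + |2i|²) = (1/4)·112.0000 = 28.0000

Both sides agree, confirming Parseval's theorem.

Σ|x[n]|² = (1/N)Σ|X[k]|² = 28.0000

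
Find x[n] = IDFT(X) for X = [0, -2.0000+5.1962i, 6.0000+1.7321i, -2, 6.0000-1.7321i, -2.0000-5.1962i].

x[n] = (1/6) Σ(k=0 to 5) X[k] · e^(2πikn/6)

Computing each x[n]:
x[0] = 1
x[1] = -3
x[2] = -2
x[3] = 3
x[4] = 0
x[5] = 1

x = [1, -3, -2, 3, 0, 1]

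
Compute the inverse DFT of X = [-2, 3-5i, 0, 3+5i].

x[n] = (1/4) Σ(k=0 to 3) X[k] · e^(2πikn/4)

Computing each x[n]:
x[0] = 1
x[1] = 2
x[2] = -2
x[3] = -3

x = [1, 2, -2, -3]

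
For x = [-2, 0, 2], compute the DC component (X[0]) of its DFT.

X[0] = Σ(n=0 to 2) x[n] · ω_3^0 = Σ x[n]
= (-2) + (0) + (2)

X[0] = 0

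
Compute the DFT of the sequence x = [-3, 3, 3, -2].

X[k] = Σ(n=0 to 3) x[n] · ω_4^(nk)
where ω_4 = e^(-2πi/4)

Computing each X[k]:
X[0] = 1
X[1] = -6-5i
X[2] = -1
X[3] = -6+5i

X = [1, -6-5i, -1, -6+5i]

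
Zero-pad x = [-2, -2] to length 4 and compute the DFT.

Original 2-point DFT: [-4, 0]
Zero-padded 4-point DFT provides frequency interpolation.

DFT_4([x, 0, ...]) = [-4, -2+2i, 0, -2-2i]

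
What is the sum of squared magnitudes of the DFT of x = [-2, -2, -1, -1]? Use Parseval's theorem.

Parseval: Σ|x[n]|² = (1/N)Σ|X[k]|², so Σ|X[k]|² = N·Σ|x[n]|² = 4·10.0000

Σ|X[k]|² = N·Σ|x[n]|² = 4·10.0000 = 40.0000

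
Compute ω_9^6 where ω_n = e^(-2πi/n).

ω_9^6 = e^(-2πi·6/9)
= cos(-2π·6/9) + i·sin(-2π·6/9)
= cos(-12π/9) + i·sin(-12π/9)

ω_9^6 = cos(-12π/9) + i·sin(-12π/9) = -0.5000+0.8660i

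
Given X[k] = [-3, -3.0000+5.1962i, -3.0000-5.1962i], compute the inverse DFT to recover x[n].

x[n] = (1/3) Σ(k=0 to 2) X[k] · e^(2πikn/3)

Computing each x[n]:
x[0] = -3
x[1] = -3
x[2] = 3

x = [-3, -3, 3]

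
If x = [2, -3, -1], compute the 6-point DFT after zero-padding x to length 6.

Original 3-point DFT: [-2, 4.0000+1.7321i, 4.0000-1.7321i]
Zero-padded 6-point DFT provides frequency interpolation.

DFT_6([x, 0, ...]) = [-2, 1.0000+3.4641i, 4.0000+1.7321i, 4, 4.0000-1.7321i, 1.0000-3.4641i]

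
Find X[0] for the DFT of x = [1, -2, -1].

X[0] = Σ(n=0 to 2) x[n] · ω_3^0 = Σ x[n]
= (1) + (-2) + (-1)

X[0] = -2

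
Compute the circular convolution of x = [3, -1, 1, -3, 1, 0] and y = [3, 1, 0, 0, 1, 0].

(x ⊛ y)[n] = Σ(m=0 to 5) x[m] · y[(n-m) mod 6]

Computing each output sample:
(x ⊛ y)[0] = 10
(x ⊛ y)[1] = -3
(x ⊛ y)[2] = 3
(x ⊛ y)[3] = -8
(x ⊛ y)[4] = 3
(x ⊛ y)[5] = 0

x ⊛ y = [10, -3, 3, -8, 3, 0]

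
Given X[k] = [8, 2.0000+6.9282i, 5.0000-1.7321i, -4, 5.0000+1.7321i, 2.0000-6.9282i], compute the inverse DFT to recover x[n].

x[n] = (1/6) Σ(k=0 to 5) X[k] · e^(2πikn/6)

Computing each x[n]:
x[0] = 3
x[1] = 0
x[2] = -3
x[3] = 3
x[4] = 2
x[5] = 3

x = [3, 0, -3, 3, 2, 3]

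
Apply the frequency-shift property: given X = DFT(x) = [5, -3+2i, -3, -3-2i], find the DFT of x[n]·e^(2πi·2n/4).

Modulation property: DFT(ω_4^(-2n)·x[n]) = X[(k-2) mod 4], so circularly shift X by 2 positions.

X[k-2] = [-3, -3-2i, 5, -3+2i]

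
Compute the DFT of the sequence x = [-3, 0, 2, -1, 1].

X[k] = Σ(n=0 to 4) x[n] · ω_5^(nk)
where ω_5 = e^(-2πi/5)

Computing each X[k]:
X[0] = -1
X[1] = -3.5000-0.8123i
X[2] = -3.5000+3.4410i
X[3] = -3.5000-3.4410i
X[4] = -3.5000+0.8123i

X = [-1, -3.5000-0.8123i, -3.5000+3.4410i, -3.5000-3.4410i, -3.5000+0.8123i]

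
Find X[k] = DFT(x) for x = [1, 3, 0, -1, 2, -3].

X[k] = Σ(n=0 to 5) x[n] · ω_6^(nk)
where ω_6 = e^(-2πi/6)

Computing each X[k]:
X[0] = 2
X[1] = 1.0000-3.4641i
X[2] = -1.0000-6.9282i
X[3] = 4
X[4] = -1.0000+6.9282i
X[5] = 1.0000+3.4641i

X = [2, 1.0000-3.4641i, -1.0000-6.9282i, 4, -1.0000+6.9282i, 1.0000+3.4641i]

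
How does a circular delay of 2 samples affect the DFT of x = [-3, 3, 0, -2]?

Time shift by 2: X_shifted[k] = ω_4^(2k) · X[k]
Shifted x = [0, -2, -3, 3]

DFT(x[n-2]) = [-2, 3+5i, -4, 3-5i]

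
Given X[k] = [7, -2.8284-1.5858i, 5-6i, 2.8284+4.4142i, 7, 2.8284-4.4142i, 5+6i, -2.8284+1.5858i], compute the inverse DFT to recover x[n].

x[n] = (1/8) Σ(k=0 to 7) X[k] · e^(2πikn/8)

Computing each x[n]:
x[0] = 3
x[1] = 0
x[2] = 2
x[3] = -1
x[4] = 3
x[5] = 3
x[6] = -1
x[7] = -2

x = [3, 0, 2, -1, 3, 3, -1, -2]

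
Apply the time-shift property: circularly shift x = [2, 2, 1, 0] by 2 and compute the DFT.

Time shift by 2: X_shifted[k] = ω_4^(2k) · X[k]
Shifted x = [1, 0, 2, 2]

DFT(x[n-2]) = [5, -1+2i, 1, -1-2i]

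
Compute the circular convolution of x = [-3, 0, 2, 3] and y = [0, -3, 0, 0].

(x ⊛ y)[n] = Σ(m=0 to 3) x[m] · y[(n-m) mod 4]

Computing each output sample:
(x ⊛ y)[0] = -9
(x ⊛ y)[1] = 9
(x ⊛ y)[2] = 0
(x ⊛ y)[3] = -6

x ⊛ y = [-9, 9, 0, -6]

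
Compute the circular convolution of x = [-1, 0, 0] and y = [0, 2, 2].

(x ⊛ y)[n] = Σ(m=0 to 2) x[m] · y[(n-m) mod 3]

Computing each output sample:
(x ⊛ y)[0] = 0
(x ⊛ y)[1] = -2
(x ⊛ y)[2] = -2

x ⊛ y = [0, -2, -2]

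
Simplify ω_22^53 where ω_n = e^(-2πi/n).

Since ω_22^22 = 1, powers reduce modulo 22.
53 mod 22 = 9
So ω_22^53 = ω_22^9 = e^(-2πi·9/22)

ω_22^53 = ω_22^9 = -0.8413-0.5406i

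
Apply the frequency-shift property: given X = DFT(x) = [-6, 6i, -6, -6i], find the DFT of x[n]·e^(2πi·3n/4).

Modulation property: DFT(ω_4^(-3n)·x[n]) = X[(k-3) mod 4], so circularly shift X by 3 positions.

X[k-3] = [6i, -6, -6i, -6]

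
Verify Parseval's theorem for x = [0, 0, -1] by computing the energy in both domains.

Time domain:
Σ|x[n]|² = |0|² + |0|² + |-1|² = 1.0000

Frequency domain:
(1/3)Σ|X[k]|² = (1/3)(|-1|² + |0.5000-0.8660i|² + |0.5000+0.8660i|²) = (1/3)·3.0000 = 1.0000

Both sides agree, confirming Parseval's theorem.

Σ|x[n]|² = (1/N)Σ|X[k]|² = 1.0000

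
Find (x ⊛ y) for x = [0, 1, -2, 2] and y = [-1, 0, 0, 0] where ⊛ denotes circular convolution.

(x ⊛ y)[n] = Σ(m=0 to 3) x[m] · y[(n-m) mod 4]

Computing each output sample:
(x ⊛ y)[0] = 0
(x ⊛ y)[1] = -1
(x ⊛ y)[2] = 2
(x ⊛ y)[3] = -2

x ⊛ y = [0, -1, 2, -2]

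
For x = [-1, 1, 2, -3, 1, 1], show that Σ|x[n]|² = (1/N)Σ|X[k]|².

Time domain:
Σ|x[n]|² = |-1|² + |1|² + |2|² + |-3|² + |1|² + |1|² = 17.0000

Frequency domain:
(1/6)Σ|X[k]|² = (1/6)(|1|² + |1.5000-0.8660i|² + |-6.5000+0.8660i|² + |3|² + |-6.5000-0.8660i|² + |1.5000+0.8660i|²) = (1/6)·102.0000 = 17.0000

Both sides agree, confirming Parseval's theorem.

Σ|x[n]|² = (1/N)Σ|X[k]|² = 17.0000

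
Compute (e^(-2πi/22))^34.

Since ω_22^22 = 1, powers reduce modulo 22.
34 mod 22 = 12
So ω_22^34 = ω_22^12 = e^(-2πi·12/22)

ω_22^34 = ω_22^12 = -0.9595+0.2817i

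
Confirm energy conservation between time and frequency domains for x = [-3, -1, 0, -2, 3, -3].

Time domain:
Σ|x[n]|² = |-3|² + |-1|² + |0|² + |-2|² + |3|² + |-3|² = 32.0000

Frequency domain:
(1/6)Σ|X[k]|² = (1/6)(|-6|² + |-4.5000+0.8660i|² + |-4.5000-4.3301i|² + |6|² + |-4.5000+4.3301i|² + |-4.5000-0.8660i|²) = (1/6)·192.0000 = 32.0000

Both sides agree, confirming Parseval's theorem.

Σ|x[n]|² = (1/N)Σ|X[k]|² = 32.0000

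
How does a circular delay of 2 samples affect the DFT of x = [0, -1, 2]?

Time shift by 2: X_shifted[k] = ω_3^(2k) · X[k]
Shifted x = [-1, 2, 0]

DFT(x[n-2]) = [1, -2.0000-1.7321i, -2.0000+1.7321i]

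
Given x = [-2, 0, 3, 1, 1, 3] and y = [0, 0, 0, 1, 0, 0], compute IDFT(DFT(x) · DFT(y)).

(x ⊛ y)[n] = Σ(m=0 to 5) x[m] · y[(n-m) mod 6]

Computing each output sample:
(x ⊛ y)[0] = 1
(x ⊛ y)[1] = 1
(x ⊛ y)[2] = 3
(x ⊛ y)[3] = -2
(x ⊛ y)[4] = 0
(x ⊛ y)[5] = 3

x ⊛ y = [1, 1, 3, -2, 0, 3]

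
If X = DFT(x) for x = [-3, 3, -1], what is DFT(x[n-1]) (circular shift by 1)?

Time shift by 1: X_shifted[k] = ω_3^(1k) · X[k]
Shifted x = [-1, -3, 3]

DFT(x[n-1]) = [-1, -1.0000+5.1962i, -1.0000-5.1962i]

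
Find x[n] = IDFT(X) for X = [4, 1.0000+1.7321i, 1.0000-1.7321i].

x[n] = (1/3) Σ(k=0 to 2) X[k] · e^(2πikn/3)

Computing each x[n]:
x[0] = 2
x[1] = 0
x[2] = 2

x = [2, 0, 2]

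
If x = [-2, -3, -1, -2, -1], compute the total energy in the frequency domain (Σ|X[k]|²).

Parseval: Σ|x[n]|² = (1/N)Σ|X[k]|², so Σ|X[k]|² = N·Σ|x[n]|² = 5·19.0000

Σ|X[k]|² = N·Σ|x[n]|² = 5·19.0000 = 95.0000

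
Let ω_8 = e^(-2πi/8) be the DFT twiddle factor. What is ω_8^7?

ω_8^7 = e^(-2πi·7/8)
= cos(-2π·7/8) + i·sin(-2π·7/8)
= cos(-14π/8) + i·sin(-14π/8)

ω_8^7 = cos(-14π/8) + i·sin(-14π/8) = 0.7071+0.7071i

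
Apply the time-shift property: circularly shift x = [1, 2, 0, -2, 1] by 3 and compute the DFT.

Time shift by 3: X_shifted[k] = ω_5^(3k) · X[k]
Shifted x = [0, -2, 1, 1, 2]

DFT(x[n-3]) = [2, -1.6180+3.8042i, 0.6180+2.3511i, 0.6180-2.3511i, -1.6180-3.8042i]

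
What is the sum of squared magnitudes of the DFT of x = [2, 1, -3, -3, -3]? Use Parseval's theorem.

Parseval: Σ|x[n]|² = (1/N)Σ|X[k]|², so Σ|X[k]|² = N·Σ|x[n]|² = 5·32.0000

Σ|X[k]|² = N·Σ|x[n]|² = 5·32.0000 = 160.0000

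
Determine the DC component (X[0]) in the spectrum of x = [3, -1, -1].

X[0] = Σ(n=0 to 2) x[n] · ω_3^0 = Σ x[n]
= (3) + (-1) + (-1)

X[0] = 1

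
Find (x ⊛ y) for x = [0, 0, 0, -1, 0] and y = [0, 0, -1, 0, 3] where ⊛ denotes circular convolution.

(x ⊛ y)[n] = Σ(m=0 to 4) x[m] · y[(n-m) mod 5]

Computing each output sample:
(x ⊛ y)[0] = 1
(x ⊛ y)[1] = 0
(x ⊛ y)[2] = -3
(x ⊛ y)[3] = 0
(x ⊛ y)[4] = 0

x ⊛ y = [1, 0, -3, 0, 0]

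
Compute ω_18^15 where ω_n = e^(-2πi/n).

ω_18^15 = e^(-2πi·15/18)
= cos(-2π·15/18) + i·sin(-2π·15/18)
= cos(-30π/18) + i·sin(-30π/18)

ω_18^15 = cos(-30π/18) + i·sin(-30π/18) = 0.5000+0.8660i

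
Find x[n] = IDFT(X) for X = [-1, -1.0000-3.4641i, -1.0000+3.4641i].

x[n] = (1/3) Σ(k=0 to 2) X[k] · e^(2πikn/3)

Computing each x[n]:
x[0] = -1
x[1] = 2
x[2] = -2

x = [-1, 2, -2]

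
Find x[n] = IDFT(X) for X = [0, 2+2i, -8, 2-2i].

x[n] = (1/4) Σ(k=0 to 3) X[k] · e^(2πikn/4)

Computing each x[n]:
x[0] = -1
x[1] = 1
x[2] = -3
x[3] = 3

x = [-1, 1, -3, 3]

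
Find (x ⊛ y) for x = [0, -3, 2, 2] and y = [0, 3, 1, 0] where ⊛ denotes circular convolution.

(x ⊛ y)[n] = Σ(m=0 to 3) x[m] · y[(n-m) mod 4]

Computing each output sample:
(x ⊛ y)[0] = 8
(x ⊛ y)[1] = 2
(x ⊛ y)[2] = -9
(x ⊛ y)[3] = 3

x ⊛ y = [8, 2, -9, 3]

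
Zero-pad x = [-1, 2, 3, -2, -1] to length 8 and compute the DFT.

Original 5-point DFT: [1, -1.5000-5.7921i, -1.5000+2.9919i, -1.5000-2.9919i, -1.5000+5.7921i]
Zero-padded 8-point DFT provides frequency interpolation.

DFT_8([x, 0, ...]) = [1, 2.8284-3.0000i, -5-4i, -2.8284+3.0000i, 1, -2.8284-3.0000i, -5+4i, 2.8284+3.0000i]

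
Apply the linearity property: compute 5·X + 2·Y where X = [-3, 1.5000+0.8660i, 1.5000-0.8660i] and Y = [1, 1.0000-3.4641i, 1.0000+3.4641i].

By linearity: DFT(5x + 2y) = 5·DFT(x) + 2·DFT(y)
= 5·[-3, 1.5000+0.8660i, 1.5000-0.8660i] + 2·[1, 1.0000-3.4641i, 1.0000+3.4641i]

Computing element-wise:
Z[0] = 5·(-3) + 2·(1) = -13
Z[1] = 5·(1.5000+0.8660i) + 2·(1.0000-3.4641i) = 9.5000-2.5982i
Z[2] = 5·(1.5000-0.8660i) + 2·(1.0000+3.4641i) = 9.5000+2.5982i

DFT(5x + 2y) = 5·X + 2·Y = [-13, 9.5000-2.5982i, 9.5000+2.5982i]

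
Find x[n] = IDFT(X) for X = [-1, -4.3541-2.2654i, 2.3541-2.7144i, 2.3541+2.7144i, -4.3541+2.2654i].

x[n] = (1/5) Σ(k=0 to 4) X[k] · e^(2πikn/5)

Computing each x[n]:
x[0] = -1
x[1] = 0
x[2] = 1
x[3] = 2
x[4] = -3

x = [-1, 0, 1, 2, -3]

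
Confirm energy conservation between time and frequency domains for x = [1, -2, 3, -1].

Time domain:
Σ|x[n]|² = |1|² + |-2|² + |3|² + |-1|² = 15.0000

Frequency domain:
(1/4)Σ|X[k]|² = (1/4)(|1|² + |-2+1i|² + |7|² + |-2-1i|²) = (1/4)·60.0000 = 15.0000

Both sides agree, confirming Parseval's theorem.

Σ|x[n]|² = (1/N)Σ|X[k]|² = 15.0000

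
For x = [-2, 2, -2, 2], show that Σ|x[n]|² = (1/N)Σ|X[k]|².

Time domain:
Σ|x[n]|² = |-2|² + |2|² + |-2|² + |2|² = 16.0000

Frequency domain:
(1/4)Σ|X[k]|² = (1/4)(|0|² + |0|² + |-8|² + |0|²) = (1/4)·64.0000 = 16.0000

Both sides agree, confirming Parseval's theorem.

Σ|x[n]|² = (1/N)Σ|X[k]|² = 16.0000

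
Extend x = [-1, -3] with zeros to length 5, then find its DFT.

Original 2-point DFT: [-4, 2]
Zero-padded 5-point DFT provides frequency interpolation.

DFT_5([x, 0, ...]) = [-4, -1.9271+2.8532i, 1.4271+1.7634i, 1.4271-1.7634i, -1.9271-2.8532i]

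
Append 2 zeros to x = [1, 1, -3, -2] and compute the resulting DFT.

Original 4-point DFT: [-3, 4-3i, -1, 4+3i]
Zero-padded 6-point DFT provides frequency interpolation.

DFT_6([x, 0, ...]) = [-3, 5.0000+1.7321i, -3.4641i, -1, 3.4641i, 5.0000-1.7321i]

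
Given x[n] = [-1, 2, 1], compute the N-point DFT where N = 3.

X[k] = Σ(n=0 to 2) x[n] · ω_3^(nk)
where ω_3 = e^(-2πi/3)

Computing each X[k]:
X[0] = 2
X[1] = -2.5000-0.8660i
X[2] = -2.5000+0.8660i

X = [2, -2.5000-0.8660i, -2.5000+0.8660i]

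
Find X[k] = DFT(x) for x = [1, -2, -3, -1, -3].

X[k] = Σ(n=0 to 4) x[n] · ω_5^(nk)
where ω_5 = e^(-2πi/5)

Computing each X[k]:
X[0] = -8
X[1] = 2.6910+0.2245i
X[2] = 3.8090-2.4899i
X[3] = 3.8090+2.4899i
X[4] = 2.6910-0.2245i

X = [-8, 2.6910+0.2245i, 3.8090-2.4899i, 3.8090+2.4899i, 2.6910-0.2245i]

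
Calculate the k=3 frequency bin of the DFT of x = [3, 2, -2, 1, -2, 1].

X[3] = Σ(n=0 to 5) x[n] · ω_6^(3n) where ω_6 = e^(-2πi/6)
= (3)·ω_6^0 + (2)·ω_6^3 + (-2)·ω_6^6 + (1)·ω_6^9 + (-2)·ω_6^12 + (1)·ω_6^15

X[3] = -5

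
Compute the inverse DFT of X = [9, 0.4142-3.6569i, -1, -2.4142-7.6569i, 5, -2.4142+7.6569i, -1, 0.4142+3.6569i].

x[n] = (1/8) Σ(k=0 to 7) X[k] · e^(2πikn/8)

Computing each x[n]:
x[0] = 1
x[1] = 3
x[2] = 1
x[3] = 2
x[4] = 2
x[5] = -2
x[6] = 3
x[7] = -1

x = [1, 3, 1, 2, 2, -2, 3, -1]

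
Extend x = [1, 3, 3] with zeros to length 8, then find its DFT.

Original 3-point DFT: [7, -2, -2]
Zero-padded 8-point DFT provides frequency interpolation.

DFT_8([x, 0, ...]) = [7, 3.1213-5.1213i, -2-3i, -1.1213+0.8787i, 1, -1.1213-0.8787i, -2+3i, 3.1213+5.1213i]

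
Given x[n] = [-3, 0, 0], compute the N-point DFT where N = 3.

X[k] = Σ(n=0 to 2) x[n] · ω_3^(nk)
where ω_3 = e^(-2πi/3)

Computing each X[k]:
X[0] = -3
X[1] = -3
X[2] = -3

X = [-3, -3, -3]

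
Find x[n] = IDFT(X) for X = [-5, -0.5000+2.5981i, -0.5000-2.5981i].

x[n] = (1/3) Σ(k=0 to 2) X[k] · e^(2πikn/3)

Computing each x[n]:
x[0] = -2
x[1] = -3
x[2] = 0

x = [-2, -3, 0]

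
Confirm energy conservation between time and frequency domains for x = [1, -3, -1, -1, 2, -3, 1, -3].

Time domain:
Σ|x[n]|² = |1|² + |-3|² + |-1|² + |-1|² + |2|² + |-3|² + |1|² + |-3|² = 35.0000

Frequency domain:
(1/8)Σ|X[k]|² = (1/8)(|-7|² + |-2.4142+0.5858i|² + |3+2i|² + |0.4142-3.4142i|² + |13|² + |0.4142+3.4142i|² + |3-2i|² + |-2.4142-0.5858i|²) = (1/8)·280.0000 = 35.0000

Both sides agree, confirming Parseval's theorem.

Σ|x[n]|² = (1/N)Σ|X[k]|² = 35.0000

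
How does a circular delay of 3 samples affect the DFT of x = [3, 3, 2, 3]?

Time shift by 3: X_shifted[k] = ω_4^(3k) · X[k]
Shifted x = [3, 2, 3, 3]

DFT(x[n-3]) = [11, 1i, 1, -1i]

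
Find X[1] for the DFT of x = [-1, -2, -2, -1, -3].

X[1] = Σ(n=0 to 4) x[n] · ω_5^(1n) where ω_5 = e^(-2πi/5)
= (-1)·ω_5^0 + (-2)·ω_5^1 + (-2)·ω_5^2 + (-1)·ω_5^3 + (-3)·ω_5^4

X[1] = -0.1180-0.3633i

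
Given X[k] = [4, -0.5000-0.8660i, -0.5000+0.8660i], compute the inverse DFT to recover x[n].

x[n] = (1/3) Σ(k=0 to 2) X[k] · e^(2πikn/3)

Computing each x[n]:
x[0] = 1
x[1] = 2
x[2] = 1

x = [1, 2, 1]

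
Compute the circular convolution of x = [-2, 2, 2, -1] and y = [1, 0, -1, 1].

(x ⊛ y)[n] = Σ(m=0 to 3) x[m] · y[(n-m) mod 4]

Computing each output sample:
(x ⊛ y)[0] = -2
(x ⊛ y)[1] = 5
(x ⊛ y)[2] = 3
(x ⊛ y)[3] = -5

x ⊛ y = [-2, 5, 3, -5]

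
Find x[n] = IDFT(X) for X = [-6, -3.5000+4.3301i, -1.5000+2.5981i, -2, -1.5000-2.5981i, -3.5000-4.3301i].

x[n] = (1/6) Σ(k=0 to 5) X[k] · e^(2πikn/6)

Computing each x[n]:
x[0] = -3
x[1] = -3
x[2] = -1
x[3] = 0
x[4] = 0
x[5] = 1

x = [-3, -3, -1, 0, 0, 1]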